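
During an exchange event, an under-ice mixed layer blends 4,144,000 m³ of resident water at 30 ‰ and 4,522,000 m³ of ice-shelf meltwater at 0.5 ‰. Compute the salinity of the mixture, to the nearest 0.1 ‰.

14.6 ‰

Mass of salt is conserved:
salt = 4,144,000×30 + 4,522,000×0.5 = 124,320,000 + 2,261,000 = 126,581,000
volume = 4,144,000 + 4,522,000 = 8,666,000 m³
S = 126,581,000 / 8,666,000 = 14.607 ‰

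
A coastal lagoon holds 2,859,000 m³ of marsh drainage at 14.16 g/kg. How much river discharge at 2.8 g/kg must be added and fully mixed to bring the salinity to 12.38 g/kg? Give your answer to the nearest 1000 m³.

Salt balance: 2,859,000×14.16 + V×2.8 = (2,859,000+V)×12.38
40,483,440 + 2.8V = 35,394,420 + 12.38V
5,089,020 = 9.58V
V = 531,212.94 m³

531000 m³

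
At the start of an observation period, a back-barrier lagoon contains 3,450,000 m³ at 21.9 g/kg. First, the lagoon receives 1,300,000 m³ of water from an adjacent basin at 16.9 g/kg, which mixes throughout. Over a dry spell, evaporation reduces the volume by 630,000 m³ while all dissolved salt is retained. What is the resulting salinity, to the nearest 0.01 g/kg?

After mixing: salt = 3,450,000×21.9 + 1,300,000×16.9 = 97,525,000; volume = 4,750,000 m³
After evaporation: salt unchanged = 97,525,000; volume = 4,750,000 − 630,000 = 4,120,000 m³
S = 97,525,000 / 4,120,000 = 23.6711 g/kg

23.67 g/kg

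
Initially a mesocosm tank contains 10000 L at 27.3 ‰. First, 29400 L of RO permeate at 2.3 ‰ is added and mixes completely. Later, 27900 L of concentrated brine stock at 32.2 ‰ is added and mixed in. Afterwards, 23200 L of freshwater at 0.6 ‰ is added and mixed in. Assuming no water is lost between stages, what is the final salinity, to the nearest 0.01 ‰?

By conservation of dissolved salt,
Initial salt = 10,000×27.3 = 273,000
After stage 1: salt = 273,000 + 29,400×2.3 = 340,620; volume = 39,400 L; S = 8.645 ‰
After stage 2: salt = 340,620 + 27,900×32.2 = 1,239,000; volume = 67,300 L; S = 18.41 ‰
After stage 3: salt = 1,239,000 + 23,200×0.6 = 1,252,920; volume = 90,500 L
S = 1,252,920 / 90,500 = 13.8444 ‰

13.84 ‰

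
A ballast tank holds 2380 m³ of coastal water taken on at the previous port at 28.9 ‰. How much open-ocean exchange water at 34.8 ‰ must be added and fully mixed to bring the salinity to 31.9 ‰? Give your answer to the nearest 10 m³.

Salt balance: 2,380×28.9 + V×34.8 = (2,380+V)×31.9
68,782 + 34.8V = 75,922 + 31.9V
7,140 = 2.9V
V = 2,462.07 m³

2460 m³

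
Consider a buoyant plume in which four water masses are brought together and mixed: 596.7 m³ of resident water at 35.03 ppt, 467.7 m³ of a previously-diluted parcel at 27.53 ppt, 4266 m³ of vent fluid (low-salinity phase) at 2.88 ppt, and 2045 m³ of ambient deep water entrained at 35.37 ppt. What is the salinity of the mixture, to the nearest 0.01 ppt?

Salt balance:
salt = 596.7×35.03 + 467.7×27.53 + 4,266×2.88 + 2,045×35.37 = 20,902.401 + 12,875.781 + 12,286.08 + 72,331.65 = 118,395.912
volume = 596.7 + 467.7 + 4,266 + 2,045 = 7,375.4 m³
S = 118,395.912 / 7,375.4 = 16.0528 ppt

16.05 ppt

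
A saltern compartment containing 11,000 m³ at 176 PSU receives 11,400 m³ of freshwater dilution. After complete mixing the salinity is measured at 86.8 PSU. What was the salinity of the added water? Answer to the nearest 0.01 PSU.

0.73 PSU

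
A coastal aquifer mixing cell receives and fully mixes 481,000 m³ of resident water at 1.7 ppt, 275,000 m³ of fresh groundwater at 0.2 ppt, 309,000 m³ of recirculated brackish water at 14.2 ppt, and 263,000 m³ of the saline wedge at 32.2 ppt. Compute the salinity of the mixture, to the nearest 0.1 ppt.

Weighted by volume,
salt = 481,000×1.7 + 275,000×0.2 + 309,000×14.2 + 263,000×32.2 = 817,700 + 55,000 + 4,387,800 + 8,468,600 = 13,729,100
volume = 481,000 + 275,000 + 309,000 + 263,000 = 1,328,000 m³
S = 13,729,100 / 1,328,000 = 10.338 ppt

10.3 ppt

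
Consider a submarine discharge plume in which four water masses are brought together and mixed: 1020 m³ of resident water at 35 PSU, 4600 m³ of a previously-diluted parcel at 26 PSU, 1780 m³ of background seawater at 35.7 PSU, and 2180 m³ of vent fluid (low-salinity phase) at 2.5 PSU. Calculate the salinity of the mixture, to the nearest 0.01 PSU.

Conserving salt mass:
salt = 1,020×35 + 4,600×26 + 1,780×35.7 + 2,180×2.5 = 35,700 + 119,600 + 63,546 + 5,450 = 224,296
volume = 1,020 + 4,600 + 1,780 + 2,180 = 9,580 m³
S = 224,296 / 9,580 = 23.4129 PSU

23.41 PSU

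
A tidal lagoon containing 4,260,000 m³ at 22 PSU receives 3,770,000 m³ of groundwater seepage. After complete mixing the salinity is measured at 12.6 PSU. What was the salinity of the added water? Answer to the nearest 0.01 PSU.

Salt balance: 4,260,000×22 + 3,770,000×S = 8,030,000×12.6
93,720,000 + 3,770,000·S = 101,178,000
S = (101,178,000 − 93,720,000) / 3,770,000 = 1.9782 PSU

1.98 PSU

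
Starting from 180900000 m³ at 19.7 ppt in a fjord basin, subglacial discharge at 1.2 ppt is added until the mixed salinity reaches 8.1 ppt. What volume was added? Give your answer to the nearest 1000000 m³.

304000000 m³

Salt balance: 180,900,000×19.7 + V×1.2 = (180,900,000+V)×8.1
3,563,730,000 + 1.2V = 1,465,290,000 + 8.1V
2,098,440,000 = 6.9V
V = 304,121,739.13 m³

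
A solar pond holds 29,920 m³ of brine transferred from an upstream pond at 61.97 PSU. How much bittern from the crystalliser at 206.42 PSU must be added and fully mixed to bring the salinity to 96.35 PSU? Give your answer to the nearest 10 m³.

9350 m³

Salt balance: 29,920×61.97 + V×206.42 = (29,920+V)×96.35
1,854,142.4 + 206.42V = 2,882,792 + 96.35V
1,028,649.6 = 110.07V
V = 9,345.41 m³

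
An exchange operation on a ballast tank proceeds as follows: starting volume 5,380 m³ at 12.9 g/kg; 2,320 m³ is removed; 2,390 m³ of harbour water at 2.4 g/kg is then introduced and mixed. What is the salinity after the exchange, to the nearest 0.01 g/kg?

8.30 g/kg

Remaining after removal: 3,060 m³ at 12.9 g/kg (salt = 39,474)
After addition: salt = 39,474 + 2,390×2.4 = 45,210; volume = 5,450 m³
S = 45,210 / 5,450 = 8.2954 g/kg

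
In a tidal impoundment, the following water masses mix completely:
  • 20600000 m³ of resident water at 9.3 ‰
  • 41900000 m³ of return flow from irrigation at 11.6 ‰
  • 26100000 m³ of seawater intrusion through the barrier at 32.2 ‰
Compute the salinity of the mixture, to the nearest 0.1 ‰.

17.1 ‰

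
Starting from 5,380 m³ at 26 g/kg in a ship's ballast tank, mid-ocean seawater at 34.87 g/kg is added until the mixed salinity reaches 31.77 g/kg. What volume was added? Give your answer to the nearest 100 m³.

10000 m³

Salt balance: 5,380×26 + V×34.87 = (5,380+V)×31.77
139,880 + 34.87V = 170,922.6 + 31.77V
31,042.6 = 3.1V
V = 10,013.74 m³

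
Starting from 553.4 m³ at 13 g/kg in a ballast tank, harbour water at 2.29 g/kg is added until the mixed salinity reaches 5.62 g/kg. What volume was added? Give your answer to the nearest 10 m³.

1230 m³

Salt balance: 553.4×13 + V×2.29 = (553.4+V)×5.62
7,194.2 + 2.29V = 3,110.108 + 5.62V
4,084.092 = 3.33V
V = 1,226.45 m³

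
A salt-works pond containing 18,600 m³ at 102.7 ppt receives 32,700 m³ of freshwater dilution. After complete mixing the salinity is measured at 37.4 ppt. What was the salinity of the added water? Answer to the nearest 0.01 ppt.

0.26 ppt

Salt balance: 18,600×102.7 + 32,700×S = 51,300×37.4
1,910,220 + 32,700·S = 1,918,620
S = (1,918,620 − 1,910,220) / 32,700 = 0.2569 ppt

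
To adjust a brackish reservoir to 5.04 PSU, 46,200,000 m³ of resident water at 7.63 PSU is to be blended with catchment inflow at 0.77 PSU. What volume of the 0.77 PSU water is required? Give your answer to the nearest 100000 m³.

28000000 m³

Salt balance: 46,200,000×7.63 + V×0.77 = (46,200,000+V)×5.04
352,506,000 + 0.77V = 232,848,000 + 5.04V
119,658,000 = 4.27V
V = 28,022,950.82 m³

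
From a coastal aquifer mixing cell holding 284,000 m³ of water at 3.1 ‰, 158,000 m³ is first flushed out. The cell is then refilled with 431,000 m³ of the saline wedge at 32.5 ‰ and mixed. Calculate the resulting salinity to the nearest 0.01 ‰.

Remaining after removal: 126,000 m³ at 3.1 ‰ (salt = 390,600)
After addition: salt = 390,600 + 431,000×32.5 = 14,398,100; volume = 557,000 m³
S = 14,398,100 / 557,000 = 25.8494 ‰

25.85 ‰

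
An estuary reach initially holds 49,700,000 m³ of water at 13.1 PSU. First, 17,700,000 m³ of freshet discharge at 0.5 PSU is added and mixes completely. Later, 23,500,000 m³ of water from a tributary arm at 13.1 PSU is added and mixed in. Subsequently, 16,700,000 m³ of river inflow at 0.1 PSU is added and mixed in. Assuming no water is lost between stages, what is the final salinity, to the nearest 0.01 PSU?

By conservation of dissolved salt,
Initial salt = 49,700,000×13.1 = 651,070,000
After stage 1: salt = 651,070,000 + 17,700,000×0.5 = 659,920,000; volume = 67,400,000 m³; S = 9.791 PSU
After stage 2: salt = 659,920,000 + 23,500,000×13.1 = 967,770,000; volume = 90,900,000 m³; S = 10.647 PSU
After stage 3: salt = 967,770,000 + 16,700,000×0.1 = 969,440,000; volume = 107,600,000 m³
S = 969,440,000 / 107,600,000 = 9.0097 PSU

9.01 PSU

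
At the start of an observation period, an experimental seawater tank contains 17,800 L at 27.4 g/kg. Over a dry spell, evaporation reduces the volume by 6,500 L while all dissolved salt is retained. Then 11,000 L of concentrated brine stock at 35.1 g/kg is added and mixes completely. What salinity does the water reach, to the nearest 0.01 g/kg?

39.18 g/kg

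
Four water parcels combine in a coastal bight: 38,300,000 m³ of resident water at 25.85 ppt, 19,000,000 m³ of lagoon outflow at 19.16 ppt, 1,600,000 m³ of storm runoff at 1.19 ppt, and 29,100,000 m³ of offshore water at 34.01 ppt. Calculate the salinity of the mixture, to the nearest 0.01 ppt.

26.66 ppt

Mass of salt is conserved:
salt = 38,300,000×25.85 + 19,000,000×19.16 + 1,600,000×1.19 + 29,100,000×34.01 = 990,055,000 + 364,040,000 + 1,904,000 + 989,691,000 = 2,345,690,000
volume = 38,300,000 + 19,000,000 + 1,600,000 + 29,100,000 = 88,000,000 m³
S = 2,345,690,000 / 88,000,000 = 26.6556 ppt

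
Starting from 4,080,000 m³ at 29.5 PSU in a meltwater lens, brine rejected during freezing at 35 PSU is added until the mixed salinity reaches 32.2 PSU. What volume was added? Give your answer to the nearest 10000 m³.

Salt balance: 4,080,000×29.5 + V×35 = (4,080,000+V)×32.2
120,360,000 + 35V = 131,376,000 + 32.2V
11,016,000 = 2.8V
V = 3,934,285.71 m³

3930000 m³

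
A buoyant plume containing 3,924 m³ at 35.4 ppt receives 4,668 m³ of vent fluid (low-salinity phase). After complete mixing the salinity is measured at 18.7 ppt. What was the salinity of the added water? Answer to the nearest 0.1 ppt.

4.7 ppt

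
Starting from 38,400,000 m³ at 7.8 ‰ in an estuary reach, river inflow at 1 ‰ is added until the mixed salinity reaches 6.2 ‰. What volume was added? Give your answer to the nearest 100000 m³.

Salt balance: 38,400,000×7.8 + V×1 = (38,400,000+V)×6.2
299,520,000 + 1V = 238,080,000 + 6.2V
61,440,000 = 5.2V
V = 11,815,384.62 m³

11800000 m³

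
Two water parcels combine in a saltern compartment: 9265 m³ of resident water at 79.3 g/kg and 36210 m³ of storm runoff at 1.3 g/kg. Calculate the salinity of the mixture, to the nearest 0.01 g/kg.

17.19 g/kg

Mass of salt is conserved:
salt = 9,265×79.3 + 36,210×1.3 = 734,714.5 + 47,073 = 781,787.5
volume = 9,265 + 36,210 = 45,475 m³
S = 781,787.5 / 45,475 = 17.1916 g/kg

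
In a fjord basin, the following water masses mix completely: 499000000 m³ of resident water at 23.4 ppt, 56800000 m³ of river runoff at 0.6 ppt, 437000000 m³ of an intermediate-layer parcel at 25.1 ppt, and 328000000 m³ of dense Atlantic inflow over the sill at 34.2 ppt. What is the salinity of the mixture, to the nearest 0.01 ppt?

25.66 ppt

Salt balance:
salt = 499,000,000×23.4 + 56,800,000×0.6 + 437,000,000×25.1 + 328,000,000×34.2 = 11,676,600,000 + 34,080,000 + 10,968,700,000 + 11,217,600,000 = 33,896,980,000
volume = 499,000,000 + 56,800,000 + 437,000,000 + 328,000,000 = 1,320,800,000 m³
S = 33,896,980,000 / 1,320,800,000 = 25.664 ppt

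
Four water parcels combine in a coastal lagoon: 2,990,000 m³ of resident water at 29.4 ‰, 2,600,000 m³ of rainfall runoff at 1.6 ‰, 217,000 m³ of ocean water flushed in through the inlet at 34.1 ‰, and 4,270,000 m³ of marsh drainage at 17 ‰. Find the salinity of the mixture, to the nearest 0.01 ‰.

17.07 ‰

Mass of salt is conserved:
salt = 2,990,000×29.4 + 2,600,000×1.6 + 217,000×34.1 + 4,270,000×17 = 87,906,000 + 4,160,000 + 7,399,700 + 72,590,000 = 172,055,700
volume = 2,990,000 + 2,600,000 + 217,000 + 4,270,000 = 10,077,000 m³
S = 172,055,700 / 10,077,000 = 17.0741 ‰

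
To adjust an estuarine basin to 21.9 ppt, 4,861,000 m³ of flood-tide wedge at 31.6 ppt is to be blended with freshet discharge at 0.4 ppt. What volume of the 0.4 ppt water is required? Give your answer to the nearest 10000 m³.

2190000 m³

Salt balance: 4,861,000×31.6 + V×0.4 = (4,861,000+V)×21.9
153,607,600 + 0.4V = 106,455,900 + 21.9V
47,151,700 = 21.5V
V = 2,193,102.33 m³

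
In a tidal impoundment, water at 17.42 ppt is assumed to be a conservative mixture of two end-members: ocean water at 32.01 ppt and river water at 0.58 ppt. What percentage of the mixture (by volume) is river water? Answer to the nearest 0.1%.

46.4%

Let f be the freshwater fraction. Salt balance per unit volume:
f×0.58 + (1−f)×32.01 = 17.42
f = (32.01 − 17.42) / (32.01 − 0.58) = 14.59/31.43 = 0.4642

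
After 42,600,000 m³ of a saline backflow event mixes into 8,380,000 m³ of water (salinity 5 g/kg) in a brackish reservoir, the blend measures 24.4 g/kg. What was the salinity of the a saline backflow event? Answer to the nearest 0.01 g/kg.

28.22 g/kg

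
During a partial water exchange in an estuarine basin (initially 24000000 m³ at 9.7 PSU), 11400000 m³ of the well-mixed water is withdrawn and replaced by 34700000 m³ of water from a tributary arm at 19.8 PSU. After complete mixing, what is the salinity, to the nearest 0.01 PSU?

17.11 PSU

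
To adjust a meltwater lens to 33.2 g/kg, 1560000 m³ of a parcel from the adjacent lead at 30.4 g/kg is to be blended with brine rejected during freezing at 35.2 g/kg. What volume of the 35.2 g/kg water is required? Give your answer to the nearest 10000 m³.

2180000 m³

Salt balance: 1,560,000×30.4 + V×35.2 = (1,560,000+V)×33.2
47,424,000 + 35.2V = 51,792,000 + 33.2V
4,368,000 = 2V
V = 2,184,000 m³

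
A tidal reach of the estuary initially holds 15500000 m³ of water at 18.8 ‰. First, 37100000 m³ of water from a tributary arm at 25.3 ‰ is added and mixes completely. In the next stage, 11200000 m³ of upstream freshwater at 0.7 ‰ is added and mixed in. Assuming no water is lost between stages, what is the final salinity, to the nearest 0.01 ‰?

19.40 ‰

By conservation of dissolved salt,
Initial salt = 15,500,000×18.8 = 291,400,000
After stage 1: salt = 291,400,000 + 37,100,000×25.3 = 1,230,030,000; volume = 52,600,000 m³; S = 23.385 ‰
After stage 2: salt = 1,230,030,000 + 11,200,000×0.7 = 1,237,870,000; volume = 63,800,000 m³
S = 1,237,870,000 / 63,800,000 = 19.4024 ‰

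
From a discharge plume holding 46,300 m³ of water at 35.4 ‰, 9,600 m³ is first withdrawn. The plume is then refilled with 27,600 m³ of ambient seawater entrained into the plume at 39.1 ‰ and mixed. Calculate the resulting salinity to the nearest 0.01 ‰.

36.99 ‰

Remaining after removal: 36,700 m³ at 35.4 ‰ (salt = 1,299,180)
After addition: salt = 1,299,180 + 27,600×39.1 = 2,378,340; volume = 64,300 m³
S = 2,378,340 / 64,300 = 36.9882 ‰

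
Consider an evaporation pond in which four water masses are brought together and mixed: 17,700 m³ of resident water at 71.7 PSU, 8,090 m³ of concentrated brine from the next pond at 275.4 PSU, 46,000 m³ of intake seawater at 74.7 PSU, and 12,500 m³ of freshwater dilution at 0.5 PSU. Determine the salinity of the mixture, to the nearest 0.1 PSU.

Conserving salt mass:
salt = 17,700×71.7 + 8,090×275.4 + 46,000×74.7 + 12,500×0.5 = 1,269,090 + 2,227,986 + 3,436,200 + 6,250 = 6,939,526
volume = 17,700 + 8,090 + 46,000 + 12,500 = 84,290 m³
S = 6,939,526 / 84,290 = 82.329 PSU

82.3 PSU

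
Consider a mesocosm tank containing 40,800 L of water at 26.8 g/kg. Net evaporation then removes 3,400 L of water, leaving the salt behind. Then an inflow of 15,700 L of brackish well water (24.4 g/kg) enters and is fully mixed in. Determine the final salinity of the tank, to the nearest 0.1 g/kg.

After evaporation: salt = 40,800×26.8 = 1,093,440; volume = 40,800 − 3,400 = 37,400 L
After mixing: salt = 1,093,440 + 15,700×24.4 = 1,476,520; volume = 37,400 + 15,700 = 53,100 L
S = 1,476,520 / 53,100 = 27.8064 g/kg

27.8 g/kg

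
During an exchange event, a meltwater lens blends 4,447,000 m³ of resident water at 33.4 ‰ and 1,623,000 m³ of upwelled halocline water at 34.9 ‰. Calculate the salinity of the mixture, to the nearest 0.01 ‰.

33.80 ‰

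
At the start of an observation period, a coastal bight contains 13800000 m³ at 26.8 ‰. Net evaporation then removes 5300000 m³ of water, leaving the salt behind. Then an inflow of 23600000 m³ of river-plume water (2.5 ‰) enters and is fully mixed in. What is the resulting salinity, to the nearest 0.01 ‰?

After evaporation: salt = 13,800,000×26.8 = 369,840,000; volume = 13,800,000 − 5,300,000 = 8,500,000 m³
After mixing: salt = 369,840,000 + 23,600,000×2.5 = 428,840,000; volume = 8,500,000 + 23,600,000 = 32,100,000 m³
S = 428,840,000 / 32,100,000 = 13.3595 ‰

13.36 ‰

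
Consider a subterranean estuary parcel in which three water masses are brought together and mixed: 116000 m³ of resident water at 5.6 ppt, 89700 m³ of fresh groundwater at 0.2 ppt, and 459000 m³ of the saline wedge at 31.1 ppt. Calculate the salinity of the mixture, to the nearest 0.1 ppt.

Mass of salt is conserved:
salt = 116,000×5.6 + 89,700×0.2 + 459,000×31.1 = 649,600 + 17,940 + 14,274,900 = 14,942,440
volume = 116,000 + 89,700 + 459,000 = 664,700 m³
S = 14,942,440 / 664,700 = 22.48 ppt

22.5 ppt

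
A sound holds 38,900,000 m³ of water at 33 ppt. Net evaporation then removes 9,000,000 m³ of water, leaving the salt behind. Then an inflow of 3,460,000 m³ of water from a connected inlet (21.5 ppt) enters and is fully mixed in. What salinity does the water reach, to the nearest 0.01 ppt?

After evaporation: salt = 38,900,000×33 = 1,283,700,000; volume = 38,900,000 − 9,000,000 = 29,900,000 m³
After mixing: salt = 1,283,700,000 + 3,460,000×21.5 = 1,358,090,000; volume = 29,900,000 + 3,460,000 = 33,360,000 m³
S = 1,358,090,000 / 33,360,000 = 40.7101 ppt

40.71 ppt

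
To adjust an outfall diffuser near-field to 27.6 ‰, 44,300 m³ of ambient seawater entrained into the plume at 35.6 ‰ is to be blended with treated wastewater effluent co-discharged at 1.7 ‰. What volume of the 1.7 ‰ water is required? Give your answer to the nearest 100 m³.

13700 m³

Salt balance: 44,300×35.6 + V×1.7 = (44,300+V)×27.6
1,577,080 + 1.7V = 1,222,680 + 27.6V
354,400 = 25.9V
V = 13,683.4 m³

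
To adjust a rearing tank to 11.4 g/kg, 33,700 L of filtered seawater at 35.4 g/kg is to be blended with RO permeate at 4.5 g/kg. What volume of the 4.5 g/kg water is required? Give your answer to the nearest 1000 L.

Salt balance: 33,700×35.4 + V×4.5 = (33,700+V)×11.4
1,192,980 + 4.5V = 384,180 + 11.4V
808,800 = 6.9V
V = 117,217.39 L

117000 L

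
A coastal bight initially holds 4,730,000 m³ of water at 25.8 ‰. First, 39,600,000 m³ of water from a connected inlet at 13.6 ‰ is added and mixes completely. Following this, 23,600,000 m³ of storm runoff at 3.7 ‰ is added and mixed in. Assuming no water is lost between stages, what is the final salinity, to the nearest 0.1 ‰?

11.0 ‰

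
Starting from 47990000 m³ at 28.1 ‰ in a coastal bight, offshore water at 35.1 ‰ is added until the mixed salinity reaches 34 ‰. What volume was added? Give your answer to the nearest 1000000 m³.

257000000 m³

Salt balance: 47,990,000×28.1 + V×35.1 = (47,990,000+V)×34
1,348,519,000 + 35.1V = 1,631,660,000 + 34V
283,141,000 = 1.1V
V = 257,400,909.09 m³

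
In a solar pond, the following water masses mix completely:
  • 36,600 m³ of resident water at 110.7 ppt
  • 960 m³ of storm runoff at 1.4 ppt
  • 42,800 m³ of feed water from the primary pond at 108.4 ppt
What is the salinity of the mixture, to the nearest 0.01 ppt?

By conservation of dissolved salt,
salt = 36,600×110.7 + 960×1.4 + 42,800×108.4 = 4,051,620 + 1,344 + 4,639,520 = 8,692,484
volume = 36,600 + 960 + 42,800 = 80,360 m³
S = 8,692,484 / 80,360 = 108.1693 ppt

108.17 ppt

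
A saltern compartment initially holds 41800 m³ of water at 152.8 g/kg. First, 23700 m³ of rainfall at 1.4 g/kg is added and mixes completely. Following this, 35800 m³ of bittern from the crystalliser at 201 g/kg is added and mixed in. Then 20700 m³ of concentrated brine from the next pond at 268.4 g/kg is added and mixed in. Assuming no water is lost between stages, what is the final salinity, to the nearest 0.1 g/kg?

Mass of salt is conserved:
Initial salt = 41,800×152.8 = 6,387,040
After stage 1: salt = 6,387,040 + 23,700×1.4 = 6,420,220; volume = 65,500 m³; S = 98.019 g/kg
After stage 2: salt = 6,420,220 + 35,800×201 = 13,616,020; volume = 101,300 m³; S = 134.413 g/kg
After stage 3: salt = 13,616,020 + 20,700×268.4 = 19,171,900; volume = 122,000 m³
S = 19,171,900 / 122,000 = 157.1467 g/kg

157.1 g/kg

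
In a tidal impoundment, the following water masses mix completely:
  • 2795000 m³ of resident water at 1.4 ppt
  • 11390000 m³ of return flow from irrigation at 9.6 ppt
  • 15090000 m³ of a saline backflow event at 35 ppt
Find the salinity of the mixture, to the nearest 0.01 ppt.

21.91 ppt

By conservation of dissolved salt,
salt = 2,795,000×1.4 + 11,390,000×9.6 + 15,090,000×35 = 3,913,000 + 109,344,000 + 528,150,000 = 641,407,000
volume = 2,795,000 + 11,390,000 + 15,090,000 = 29,275,000 m³
S = 641,407,000 / 29,275,000 = 21.9097 ppt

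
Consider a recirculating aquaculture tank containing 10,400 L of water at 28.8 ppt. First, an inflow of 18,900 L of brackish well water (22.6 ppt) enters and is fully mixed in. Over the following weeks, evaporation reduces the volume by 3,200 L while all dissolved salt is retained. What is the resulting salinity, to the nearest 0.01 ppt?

27.84 ppt

After mixing: salt = 10,400×28.8 + 18,900×22.6 = 726,660; volume = 29,300 L
After evaporation: salt unchanged = 726,660; volume = 29,300 − 3,200 = 26,100 L
S = 726,660 / 26,100 = 27.8414 ppt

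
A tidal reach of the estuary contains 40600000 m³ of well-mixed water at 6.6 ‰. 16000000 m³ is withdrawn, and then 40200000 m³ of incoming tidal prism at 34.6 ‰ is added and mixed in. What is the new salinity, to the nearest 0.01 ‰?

23.97 ‰

Remaining after removal: 24,600,000 m³ at 6.6 ‰ (salt = 162,360,000)
After addition: salt = 162,360,000 + 40,200,000×34.6 = 1,553,280,000; volume = 64,800,000 m³
S = 1,553,280,000 / 64,800,000 = 23.9704 ‰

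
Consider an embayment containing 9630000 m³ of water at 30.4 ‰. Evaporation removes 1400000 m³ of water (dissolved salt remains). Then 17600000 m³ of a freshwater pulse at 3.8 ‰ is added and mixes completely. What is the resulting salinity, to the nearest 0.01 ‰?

13.92 ‰

After evaporation: salt = 9,630,000×30.4 = 292,752,000; volume = 9,630,000 − 1,400,000 = 8,230,000 m³
After mixing: salt = 292,752,000 + 17,600,000×3.8 = 359,632,000; volume = 8,230,000 + 17,600,000 = 25,830,000 m³
S = 359,632,000 / 25,830,000 = 13.923 ‰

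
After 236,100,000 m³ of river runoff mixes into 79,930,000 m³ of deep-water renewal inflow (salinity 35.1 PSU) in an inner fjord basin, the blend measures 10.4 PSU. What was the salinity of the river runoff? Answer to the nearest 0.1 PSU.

Salt balance: 79,930,000×35.1 + 236,100,000×S = 316,030,000×10.4
2,805,543,000 + 236,100,000·S = 3,286,712,000
S = (3,286,712,000 − 2,805,543,000) / 236,100,000 = 2.038 PSU

2.0 PSU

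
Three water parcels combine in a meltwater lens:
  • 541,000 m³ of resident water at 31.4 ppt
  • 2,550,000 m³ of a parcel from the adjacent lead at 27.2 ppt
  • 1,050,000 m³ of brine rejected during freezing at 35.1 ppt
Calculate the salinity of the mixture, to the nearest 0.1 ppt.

29.8 ppt

Total salt / total volume:
salt = 541,000×31.4 + 2,550,000×27.2 + 1,050,000×35.1 = 16,987,400 + 69,360,000 + 36,855,000 = 123,202,400
volume = 541,000 + 2,550,000 + 1,050,000 = 4,141,000 m³
S = 123,202,400 / 4,141,000 = 29.752 ppt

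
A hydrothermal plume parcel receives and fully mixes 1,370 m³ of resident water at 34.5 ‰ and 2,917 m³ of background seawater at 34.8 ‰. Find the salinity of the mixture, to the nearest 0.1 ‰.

Total salt / total volume:
salt = 1,370×34.5 + 2,917×34.8 = 47,265 + 101,511.6 = 148,776.6
volume = 1,370 + 2,917 = 4,287 m³
S = 148,776.6 / 4,287 = 34.704 ‰

34.7 ‰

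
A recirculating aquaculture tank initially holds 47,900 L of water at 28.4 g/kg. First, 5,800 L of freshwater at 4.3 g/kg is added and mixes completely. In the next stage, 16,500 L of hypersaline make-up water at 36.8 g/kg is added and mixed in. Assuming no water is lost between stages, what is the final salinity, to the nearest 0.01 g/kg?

28.38 g/kg

By conservation of dissolved salt,
Initial salt = 47,900×28.4 = 1,360,360
After stage 1: salt = 1,360,360 + 5,800×4.3 = 1,385,300; volume = 53,700 L; S = 25.797 g/kg
After stage 2: salt = 1,385,300 + 16,500×36.8 = 1,992,500; volume = 70,200 L
S = 1,992,500 / 70,200 = 28.3832 g/kg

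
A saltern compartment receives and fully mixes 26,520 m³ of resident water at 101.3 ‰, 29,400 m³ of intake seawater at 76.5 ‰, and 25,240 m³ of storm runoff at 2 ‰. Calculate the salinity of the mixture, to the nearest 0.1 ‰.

61.4 ‰

Total salt / total volume:
salt = 26,520×101.3 + 29,400×76.5 + 25,240×2 = 2,686,476 + 2,249,100 + 50,480 = 4,986,056
volume = 26,520 + 29,400 + 25,240 = 81,160 m³
S = 4,986,056 / 81,160 = 61.435 ‰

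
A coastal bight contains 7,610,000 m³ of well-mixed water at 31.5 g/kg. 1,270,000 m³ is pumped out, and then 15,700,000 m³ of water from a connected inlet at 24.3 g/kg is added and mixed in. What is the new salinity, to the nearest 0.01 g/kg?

26.37 g/kg

Remaining after removal: 6,340,000 m³ at 31.5 g/kg (salt = 199,710,000)
After addition: salt = 199,710,000 + 15,700,000×24.3 = 581,220,000; volume = 22,040,000 m³
S = 581,220,000 / 22,040,000 = 26.3711 g/kg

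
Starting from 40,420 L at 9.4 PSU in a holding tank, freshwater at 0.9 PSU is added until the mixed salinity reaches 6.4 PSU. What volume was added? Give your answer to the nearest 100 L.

22000 L

Salt balance: 40,420×9.4 + V×0.9 = (40,420+V)×6.4
379,948 + 0.9V = 258,688 + 6.4V
121,260 = 5.5V
V = 22,047.27 L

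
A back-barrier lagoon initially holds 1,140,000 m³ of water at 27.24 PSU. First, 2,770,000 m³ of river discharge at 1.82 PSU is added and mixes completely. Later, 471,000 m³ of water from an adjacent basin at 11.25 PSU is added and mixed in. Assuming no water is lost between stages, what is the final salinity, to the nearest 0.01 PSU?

9.45 PSU

Total salt / total volume:
Initial salt = 1,140,000×27.24 = 31,053,600
After stage 1: salt = 31,053,600 + 2,770,000×1.82 = 36,095,000; volume = 3,910,000 m³; S = 9.231 PSU
After stage 2: salt = 36,095,000 + 471,000×11.25 = 41,393,750; volume = 4,381,000 m³
S = 41,393,750 / 4,381,000 = 9.4485 PSU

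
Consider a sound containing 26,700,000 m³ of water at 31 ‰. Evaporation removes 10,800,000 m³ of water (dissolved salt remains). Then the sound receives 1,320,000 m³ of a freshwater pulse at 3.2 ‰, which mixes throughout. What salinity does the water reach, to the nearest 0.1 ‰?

48.3 ‰

After evaporation: salt = 26,700,000×31 = 827,700,000; volume = 26,700,000 − 10,800,000 = 15,900,000 m³
After mixing: salt = 827,700,000 + 1,320,000×3.2 = 831,924,000; volume = 15,900,000 + 1,320,000 = 17,220,000 m³
S = 831,924,000 / 17,220,000 = 48.3115 ‰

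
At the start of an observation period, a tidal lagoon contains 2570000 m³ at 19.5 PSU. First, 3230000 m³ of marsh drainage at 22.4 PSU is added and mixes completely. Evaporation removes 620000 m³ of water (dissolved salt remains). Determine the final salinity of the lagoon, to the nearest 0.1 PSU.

23.6 PSU

After mixing: salt = 2,570,000×19.5 + 3,230,000×22.4 = 122,467,000; volume = 5,800,000 m³
After evaporation: salt unchanged = 122,467,000; volume = 5,800,000 − 620,000 = 5,180,000 m³
S = 122,467,000 / 5,180,000 = 23.6423 PSU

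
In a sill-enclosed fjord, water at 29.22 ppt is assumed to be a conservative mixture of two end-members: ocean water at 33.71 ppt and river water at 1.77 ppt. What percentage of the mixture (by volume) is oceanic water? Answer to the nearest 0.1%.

Let g be the oceanic fraction. Salt balance per unit volume:
g×33.71 + (1−g)×1.77 = 29.22
g = (29.22 − 1.77) / (33.71 − 1.77) = 27.45/31.94 = 0.8594

85.9%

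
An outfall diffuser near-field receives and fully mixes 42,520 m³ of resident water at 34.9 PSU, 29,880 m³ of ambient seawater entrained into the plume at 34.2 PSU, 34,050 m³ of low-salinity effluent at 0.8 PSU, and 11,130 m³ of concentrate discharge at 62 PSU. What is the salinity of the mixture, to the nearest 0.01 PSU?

27.41 PSU

Total salt / total volume:
salt = 42,520×34.9 + 29,880×34.2 + 34,050×0.8 + 11,130×62 = 1,483,948 + 1,021,896 + 27,240 + 690,060 = 3,223,144
volume = 42,520 + 29,880 + 34,050 + 11,130 = 117,580 m³
S = 3,223,144 / 117,580 = 27.4123 PSU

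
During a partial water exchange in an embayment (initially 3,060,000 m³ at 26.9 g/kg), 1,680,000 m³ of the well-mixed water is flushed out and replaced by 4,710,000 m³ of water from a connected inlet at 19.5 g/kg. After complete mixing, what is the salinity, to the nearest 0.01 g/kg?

21.18 g/kg

Remaining after removal: 1,380,000 m³ at 26.9 g/kg (salt = 37,122,000)
After addition: salt = 37,122,000 + 4,710,000×19.5 = 128,967,000; volume = 6,090,000 m³
S = 128,967,000 / 6,090,000 = 21.1768 g/kg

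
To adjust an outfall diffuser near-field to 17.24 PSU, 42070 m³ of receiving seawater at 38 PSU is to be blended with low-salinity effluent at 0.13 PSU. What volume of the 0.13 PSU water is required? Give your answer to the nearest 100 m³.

Salt balance: 42,070×38 + V×0.13 = (42,070+V)×17.24
1,598,660 + 0.13V = 725,286.8 + 17.24V
873,373.2 = 17.11V
V = 51,044.61 m³

51000 m³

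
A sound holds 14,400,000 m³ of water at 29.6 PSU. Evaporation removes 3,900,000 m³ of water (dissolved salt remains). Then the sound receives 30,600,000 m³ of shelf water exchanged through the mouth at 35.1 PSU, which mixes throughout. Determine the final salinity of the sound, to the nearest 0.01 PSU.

After evaporation: salt = 14,400,000×29.6 = 426,240,000; volume = 14,400,000 − 3,900,000 = 10,500,000 m³
After mixing: salt = 426,240,000 + 30,600,000×35.1 = 1,500,300,000; volume = 10,500,000 + 30,600,000 = 41,100,000 m³
S = 1,500,300,000 / 41,100,000 = 36.5036 PSU

36.50 PSU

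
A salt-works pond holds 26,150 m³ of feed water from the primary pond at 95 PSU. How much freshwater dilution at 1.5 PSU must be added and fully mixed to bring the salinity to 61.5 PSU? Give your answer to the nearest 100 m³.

Salt balance: 26,150×95 + V×1.5 = (26,150+V)×61.5
2,484,250 + 1.5V = 1,608,225 + 61.5V
876,025 = 60V
V = 14,600.42 m³

14600 m³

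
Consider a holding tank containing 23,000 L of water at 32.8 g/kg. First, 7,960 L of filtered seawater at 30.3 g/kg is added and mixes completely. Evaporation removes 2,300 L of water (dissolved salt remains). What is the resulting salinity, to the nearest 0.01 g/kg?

After mixing: salt = 23,000×32.8 + 7,960×30.3 = 995,588; volume = 30,960 L
After evaporation: salt unchanged = 995,588; volume = 30,960 − 2,300 = 28,660 L
S = 995,588 / 28,660 = 34.7379 g/kg

34.74 g/kg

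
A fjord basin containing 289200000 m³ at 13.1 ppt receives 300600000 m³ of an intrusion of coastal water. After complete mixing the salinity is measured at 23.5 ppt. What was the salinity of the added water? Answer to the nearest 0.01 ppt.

Salt balance: 289,200,000×13.1 + 300,600,000×S = 589,800,000×23.5
3,788,520,000 + 300,600,000·S = 13,860,300,000
S = (13,860,300,000 − 3,788,520,000) / 300,600,000 = 33.5056 ppt

33.51 ppt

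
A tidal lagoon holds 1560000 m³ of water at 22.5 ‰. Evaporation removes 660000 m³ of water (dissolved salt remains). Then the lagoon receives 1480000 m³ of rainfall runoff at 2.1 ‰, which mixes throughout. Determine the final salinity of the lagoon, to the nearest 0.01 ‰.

16.05 ‰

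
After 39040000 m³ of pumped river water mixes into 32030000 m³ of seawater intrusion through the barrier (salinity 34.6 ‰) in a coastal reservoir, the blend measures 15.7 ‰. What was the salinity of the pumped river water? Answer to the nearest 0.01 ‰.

Salt balance: 32,030,000×34.6 + 39,040,000×S = 71,070,000×15.7
1,108,238,000 + 39,040,000·S = 1,115,799,000
S = (1,115,799,000 − 1,108,238,000) / 39,040,000 = 0.1937 ‰

0.19 ‰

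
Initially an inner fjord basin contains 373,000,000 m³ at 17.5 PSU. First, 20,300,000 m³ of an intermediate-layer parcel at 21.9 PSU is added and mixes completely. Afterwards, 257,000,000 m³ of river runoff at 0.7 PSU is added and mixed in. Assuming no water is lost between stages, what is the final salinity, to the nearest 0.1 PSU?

11.0 PSU

Conserving salt mass:
Initial salt = 373,000,000×17.5 = 6,527,500,000
After stage 1: salt = 6,527,500,000 + 20,300,000×21.9 = 6,972,070,000; volume = 393,300,000 m³; S = 17.727 PSU
After stage 2: salt = 6,972,070,000 + 257,000,000×0.7 = 7,151,970,000; volume = 650,300,000 m³
S = 7,151,970,000 / 650,300,000 = 10.998 PSU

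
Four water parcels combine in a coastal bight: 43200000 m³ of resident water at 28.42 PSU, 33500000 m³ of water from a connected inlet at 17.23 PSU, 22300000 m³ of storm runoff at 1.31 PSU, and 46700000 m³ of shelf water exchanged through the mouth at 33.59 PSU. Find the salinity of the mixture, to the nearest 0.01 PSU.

Weighted by volume,
salt = 43,200,000×28.42 + 33,500,000×17.23 + 22,300,000×1.31 + 46,700,000×33.59 = 1,227,744,000 + 577,205,000 + 29,213,000 + 1,568,653,000 = 3,402,815,000
volume = 43,200,000 + 33,500,000 + 22,300,000 + 46,700,000 = 145,700,000 m³
S = 3,402,815,000 / 145,700,000 = 23.3549 PSU

23.35 PSU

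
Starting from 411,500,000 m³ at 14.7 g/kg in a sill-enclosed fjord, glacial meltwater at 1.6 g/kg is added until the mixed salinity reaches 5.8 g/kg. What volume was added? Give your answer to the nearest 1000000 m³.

872000000 m³

Salt balance: 411,500,000×14.7 + V×1.6 = (411,500,000+V)×5.8
6,049,050,000 + 1.6V = 2,386,700,000 + 5.8V
3,662,350,000 = 4.2V
V = 871,988,095.24 m³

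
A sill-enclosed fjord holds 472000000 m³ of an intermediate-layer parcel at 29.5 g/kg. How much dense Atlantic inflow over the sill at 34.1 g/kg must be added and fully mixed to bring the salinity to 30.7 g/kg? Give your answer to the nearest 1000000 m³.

167000000 m³

Salt balance: 472,000,000×29.5 + V×34.1 = (472,000,000+V)×30.7
13,924,000,000 + 34.1V = 14,490,400,000 + 30.7V
566,400,000 = 3.4V
V = 166,588,235.29 m³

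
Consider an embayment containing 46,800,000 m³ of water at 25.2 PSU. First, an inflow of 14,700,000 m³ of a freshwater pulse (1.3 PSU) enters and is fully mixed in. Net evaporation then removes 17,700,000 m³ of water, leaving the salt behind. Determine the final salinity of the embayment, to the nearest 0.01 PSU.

27.36 PSU

After mixing: salt = 46,800,000×25.2 + 14,700,000×1.3 = 1,198,470,000; volume = 61,500,000 m³
After evaporation: salt unchanged = 1,198,470,000; volume = 61,500,000 − 17,700,000 = 43,800,000 m³
S = 1,198,470,000 / 43,800,000 = 27.3623 PSU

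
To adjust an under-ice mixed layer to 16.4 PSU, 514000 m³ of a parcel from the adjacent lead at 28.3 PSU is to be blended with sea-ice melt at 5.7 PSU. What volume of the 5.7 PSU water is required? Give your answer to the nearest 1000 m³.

572000 m³

Salt balance: 514,000×28.3 + V×5.7 = (514,000+V)×16.4
14,546,200 + 5.7V = 8,429,600 + 16.4V
6,116,600 = 10.7V
V = 571,644.86 m³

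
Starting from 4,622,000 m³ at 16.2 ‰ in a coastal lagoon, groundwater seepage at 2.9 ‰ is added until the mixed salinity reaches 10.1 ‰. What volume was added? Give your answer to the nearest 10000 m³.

Salt balance: 4,622,000×16.2 + V×2.9 = (4,622,000+V)×10.1
74,876,400 + 2.9V = 46,682,200 + 10.1V
28,194,200 = 7.2V
V = 3,915,861.11 m³

3920000 m³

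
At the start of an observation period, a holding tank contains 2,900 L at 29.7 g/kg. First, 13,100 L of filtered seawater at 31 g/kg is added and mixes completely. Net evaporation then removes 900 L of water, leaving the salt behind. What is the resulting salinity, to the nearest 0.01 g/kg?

32.60 g/kg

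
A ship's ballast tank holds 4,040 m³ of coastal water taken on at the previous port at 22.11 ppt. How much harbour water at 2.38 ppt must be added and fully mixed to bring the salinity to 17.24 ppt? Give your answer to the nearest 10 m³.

1320 m³

Salt balance: 4,040×22.11 + V×2.38 = (4,040+V)×17.24
89,324.4 + 2.38V = 69,649.6 + 17.24V
19,674.8 = 14.86V
V = 1,324.01 m³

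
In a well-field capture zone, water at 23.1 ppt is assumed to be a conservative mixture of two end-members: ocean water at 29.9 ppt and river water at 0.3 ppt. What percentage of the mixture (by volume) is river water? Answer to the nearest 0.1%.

23.0%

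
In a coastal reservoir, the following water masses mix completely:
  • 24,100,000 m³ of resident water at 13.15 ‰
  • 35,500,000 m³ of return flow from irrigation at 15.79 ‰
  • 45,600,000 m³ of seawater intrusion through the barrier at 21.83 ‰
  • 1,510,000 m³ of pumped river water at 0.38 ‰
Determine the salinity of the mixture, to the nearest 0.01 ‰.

Weighted by volume,
salt = 24,100,000×13.15 + 35,500,000×15.79 + 45,600,000×21.83 + 1,510,000×0.38 = 316,915,000 + 560,545,000 + 995,448,000 + 573,800 = 1,873,481,800
volume = 24,100,000 + 35,500,000 + 45,600,000 + 1,510,000 = 106,710,000 m³
S = 1,873,481,800 / 106,710,000 = 17.5568 ‰

17.56 ‰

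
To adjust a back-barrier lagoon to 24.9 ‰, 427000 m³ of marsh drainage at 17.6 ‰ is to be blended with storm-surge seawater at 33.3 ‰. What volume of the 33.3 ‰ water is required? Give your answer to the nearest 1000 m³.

Salt balance: 427,000×17.6 + V×33.3 = (427,000+V)×24.9
7,515,200 + 33.3V = 10,632,300 + 24.9V
3,117,100 = 8.4V
V = 371,083.33 m³

371000 m³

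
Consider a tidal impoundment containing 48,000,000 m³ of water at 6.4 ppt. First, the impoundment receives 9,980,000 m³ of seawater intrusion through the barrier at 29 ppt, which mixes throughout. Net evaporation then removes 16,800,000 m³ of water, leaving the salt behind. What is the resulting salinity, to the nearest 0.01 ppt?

After mixing: salt = 48,000,000×6.4 + 9,980,000×29 = 596,620,000; volume = 57,980,000 m³
After evaporation: salt unchanged = 596,620,000; volume = 57,980,000 − 16,800,000 = 41,180,000 m³
S = 596,620,000 / 41,180,000 = 14.4881 ppt

14.49 ppt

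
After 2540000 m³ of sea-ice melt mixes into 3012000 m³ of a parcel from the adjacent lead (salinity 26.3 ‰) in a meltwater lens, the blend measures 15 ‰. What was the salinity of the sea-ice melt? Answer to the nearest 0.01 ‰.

Salt balance: 3,012,000×26.3 + 2,540,000×S = 5,552,000×15
79,215,600 + 2,540,000·S = 83,280,000
S = (83,280,000 − 79,215,600) / 2,540,000 = 1.6002 ‰

1.60 ‰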